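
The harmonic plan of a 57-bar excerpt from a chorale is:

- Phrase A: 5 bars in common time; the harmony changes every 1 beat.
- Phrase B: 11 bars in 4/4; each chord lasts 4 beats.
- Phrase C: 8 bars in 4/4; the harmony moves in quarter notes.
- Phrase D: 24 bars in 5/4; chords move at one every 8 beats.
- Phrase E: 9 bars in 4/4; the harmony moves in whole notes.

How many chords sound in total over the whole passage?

A: 5·4 = 20 beats, 20/1 = 20 chords.
B: 11·4 = 44 beats, 44/4 = 11 chords.
C: 8·4 = 32 beats, 32/1 = 32 chords.
D: 24·5 = 120 beats, 120/8 = 15 chords.
E: 9·4 = 36 beats, 36/4 = 9 chords.
Total: 20 + 11 + 32 + 15 + 9 = 87.

87 chords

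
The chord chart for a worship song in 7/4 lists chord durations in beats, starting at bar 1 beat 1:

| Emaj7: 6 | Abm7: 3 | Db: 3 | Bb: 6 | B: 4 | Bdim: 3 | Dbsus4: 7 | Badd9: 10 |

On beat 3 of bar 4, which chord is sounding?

Bdim

Beat 3 of bar 4 is beat (4−1)×7 + 3 = 24 overall.
Running totals: Emaj7 ends at 6, Abm7 ends at 9, Db ends at 12, Bb ends at 18, B ends at 22, Bdim ends at 25.
Beat 24 falls within Bdim.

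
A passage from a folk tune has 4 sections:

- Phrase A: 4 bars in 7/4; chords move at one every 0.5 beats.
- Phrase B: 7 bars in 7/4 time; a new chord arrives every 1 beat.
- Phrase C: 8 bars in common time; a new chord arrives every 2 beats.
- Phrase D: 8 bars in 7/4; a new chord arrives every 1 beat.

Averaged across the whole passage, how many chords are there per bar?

59/9 chords per bar

A: 4 bars of 7 beats is 28 beats; at 0.5 beats each that's 56 chords.
B: 7 bars of 7 beats is 49 beats; at 1 beat each that's 49 chords.
C: 8 bars of 4 beats is 32 beats; at 2 beats each that's 16 chords.
D: 8 bars of 7 beats is 56 beats; at 1 beat each that's 56 chords.
Overall: 177 chords over 27 bars → 177/27 = 59/9 chords per bar.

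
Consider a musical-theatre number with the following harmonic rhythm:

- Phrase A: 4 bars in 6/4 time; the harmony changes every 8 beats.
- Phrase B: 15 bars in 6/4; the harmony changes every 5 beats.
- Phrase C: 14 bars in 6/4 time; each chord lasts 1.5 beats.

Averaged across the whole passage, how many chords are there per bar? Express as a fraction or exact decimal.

7/3 chords per bar

A: 4 × 6 = 24 beats ÷ 8 = 3 chords.
B: 15 × 6 = 90 beats ÷ 5 = 18 chords.
C: 14 × 6 = 84 beats ÷ 1.5 = 56 chords.
Overall: 77 chords over 33 bars → 77/33 = 7/3 chords per bar.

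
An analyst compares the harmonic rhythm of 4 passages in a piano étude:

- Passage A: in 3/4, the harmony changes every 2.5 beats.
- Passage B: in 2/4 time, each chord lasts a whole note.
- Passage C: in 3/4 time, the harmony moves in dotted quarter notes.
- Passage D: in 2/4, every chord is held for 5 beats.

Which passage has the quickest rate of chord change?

Passage C

A: 3 beats/bar ÷ 2.5 beats/chord = 1.2 chords/bar.
B: 2 beats/bar ÷ 4 beats/chord = 0.5 chords/bar.
C: 3 beats/bar ÷ 1.5 beats/chord = 2 chords/bar.
D: 2 beats/bar ÷ 5 beats/chord = 0.4 chords/bar.
Fastest is C at 2 chords/bar.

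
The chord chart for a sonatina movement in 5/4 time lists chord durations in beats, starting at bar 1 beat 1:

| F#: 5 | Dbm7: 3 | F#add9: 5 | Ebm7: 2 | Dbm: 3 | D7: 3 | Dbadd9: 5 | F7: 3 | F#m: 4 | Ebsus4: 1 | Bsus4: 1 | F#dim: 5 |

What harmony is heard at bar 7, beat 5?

Bsus4

Beat 5 of bar 7 is beat (7−1)×5 + 5 = 35 overall.
Running totals: F# ends at 5, Dbm7 ends at 8, F#add9 ends at 13, Ebm7 ends at 15, Dbm ends at 18, D7 ends at 21, Dbadd9 ends at 26, F7 ends at 29, F#m ends at 33, Ebsus4 ends at 34, Bsus4 ends at 35.
Beat 35 falls within Bsus4.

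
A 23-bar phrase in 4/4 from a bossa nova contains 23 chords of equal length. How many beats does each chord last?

23 bars × 4 beats/bar = 92 beats total.
92 beats ÷ 23 chords = 4 beats per chord.
(That is a whole note.)

4 beats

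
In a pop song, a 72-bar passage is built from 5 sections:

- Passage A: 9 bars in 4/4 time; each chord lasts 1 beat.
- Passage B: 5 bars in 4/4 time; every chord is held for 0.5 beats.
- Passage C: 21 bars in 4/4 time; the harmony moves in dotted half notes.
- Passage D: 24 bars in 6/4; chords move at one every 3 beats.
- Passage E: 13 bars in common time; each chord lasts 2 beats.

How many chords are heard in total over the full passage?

A: 9 bars × 4 beats = 36 beats; 1 beat/chord → 36 chords.
B: 5 bars × 4 beats = 20 beats; 0.5 beats/chord → 40 chords.
C: 21 bars × 4 beats = 84 beats; 3 beats/chord → 28 chords.
D: 24 bars × 6 beats = 144 beats; 3 beats/chord → 48 chords.
E: 13 bars × 4 beats = 52 beats; 2 beats/chord → 26 chords.
Total: 36 + 40 + 28 + 48 + 26 = 178.

178 chords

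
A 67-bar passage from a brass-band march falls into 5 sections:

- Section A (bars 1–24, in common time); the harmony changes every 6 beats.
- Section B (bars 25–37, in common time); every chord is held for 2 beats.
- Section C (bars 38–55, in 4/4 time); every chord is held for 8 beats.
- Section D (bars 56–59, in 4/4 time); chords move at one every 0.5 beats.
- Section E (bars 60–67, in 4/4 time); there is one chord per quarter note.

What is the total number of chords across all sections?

A has 96 beats and chords last 6 each, so 16 chords.
B has 52 beats and chords last 2 each, so 26 chords.
C has 72 beats and chords last 8 each, so 9 chords.
D has 16 beats and chords last 0.5 each, so 32 chords.
E has 32 beats and chords last 1 each, so 32 chords.
Total: 16 + 26 + 9 + 32 + 32 = 115.

115 chords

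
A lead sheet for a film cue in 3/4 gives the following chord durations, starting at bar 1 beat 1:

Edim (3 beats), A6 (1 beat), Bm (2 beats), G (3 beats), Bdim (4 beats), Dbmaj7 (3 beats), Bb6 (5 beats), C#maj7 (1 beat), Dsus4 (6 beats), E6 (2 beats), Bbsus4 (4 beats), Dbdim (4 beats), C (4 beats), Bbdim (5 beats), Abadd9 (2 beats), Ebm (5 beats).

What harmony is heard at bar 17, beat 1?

Abadd9

Beat 1 of bar 17 is beat (17−1)×3 + 1 = 49 overall.
Running totals: Edim ends at 3, A6 ends at 4, Bm ends at 6, G ends at 9, Bdim ends at 13, Dbmaj7 ends at 16, Bb6 ends at 21, C#maj7 ends at 22, Dsus4 ends at 28, E6 ends at 30, Bbsus4 ends at 34, Dbdim ends at 38, C ends at 42, Bbdim ends at 47, Abadd9 ends at 49.
Beat 49 falls within Abadd9.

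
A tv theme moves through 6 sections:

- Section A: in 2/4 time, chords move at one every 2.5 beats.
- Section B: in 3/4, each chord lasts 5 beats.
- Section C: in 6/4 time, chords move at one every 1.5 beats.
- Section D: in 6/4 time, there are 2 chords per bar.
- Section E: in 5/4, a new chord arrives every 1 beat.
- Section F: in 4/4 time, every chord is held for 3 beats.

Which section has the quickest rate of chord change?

A: 2/2.5 = 0.8 chords/bar.
B: 3/5 = 0.6 chords/bar.
C: 6/1.5 = 4 chords/bar.
D: 6/3 = 2 chords/bar.
E: 5/1 = 5 chords/bar.
F: 4/3 = 4/3 chords/bar.
Fastest is E at 5 chords/bar.

Section E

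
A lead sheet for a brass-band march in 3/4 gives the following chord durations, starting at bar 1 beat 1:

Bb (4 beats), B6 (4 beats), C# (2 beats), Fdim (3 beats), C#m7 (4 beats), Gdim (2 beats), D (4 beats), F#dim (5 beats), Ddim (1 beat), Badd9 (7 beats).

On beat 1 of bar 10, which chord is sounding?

Beat 1 of bar 10 is beat (10−1)×3 + 1 = 28 overall.
Running totals: Bb ends at 4, B6 ends at 8, C# ends at 10, Fdim ends at 13, C#m7 ends at 17, Gdim ends at 19, D ends at 23, F#dim ends at 28.
Beat 28 falls within F#dim.

F#dim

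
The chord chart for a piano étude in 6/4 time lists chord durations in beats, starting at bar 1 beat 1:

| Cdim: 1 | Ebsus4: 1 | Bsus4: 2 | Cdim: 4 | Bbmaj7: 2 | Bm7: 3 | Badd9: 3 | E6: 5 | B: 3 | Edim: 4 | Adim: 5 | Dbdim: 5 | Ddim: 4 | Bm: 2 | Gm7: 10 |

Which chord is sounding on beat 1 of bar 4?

E6

Beat 1 of bar 4 is beat (4−1)×6 + 1 = 19 overall.
Running totals: Cdim ends at 1, Ebsus4 ends at 2, Bsus4 ends at 4, Cdim ends at 8, Bbmaj7 ends at 10, Bm7 ends at 13, Badd9 ends at 16, E6 ends at 21.
Beat 19 falls within E6.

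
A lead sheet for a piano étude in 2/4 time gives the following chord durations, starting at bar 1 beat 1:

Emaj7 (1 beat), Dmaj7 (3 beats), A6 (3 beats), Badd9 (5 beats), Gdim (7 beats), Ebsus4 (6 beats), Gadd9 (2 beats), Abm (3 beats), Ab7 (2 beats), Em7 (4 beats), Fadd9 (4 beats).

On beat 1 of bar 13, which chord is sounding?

Beat 1 of bar 13 is beat (13−1)×2 + 1 = 25 overall.
Running totals: Emaj7 ends at 1, Dmaj7 ends at 4, A6 ends at 7, Badd9 ends at 12, Gdim ends at 19, Ebsus4 ends at 25.
Beat 25 falls within Ebsus4.

Ebsus4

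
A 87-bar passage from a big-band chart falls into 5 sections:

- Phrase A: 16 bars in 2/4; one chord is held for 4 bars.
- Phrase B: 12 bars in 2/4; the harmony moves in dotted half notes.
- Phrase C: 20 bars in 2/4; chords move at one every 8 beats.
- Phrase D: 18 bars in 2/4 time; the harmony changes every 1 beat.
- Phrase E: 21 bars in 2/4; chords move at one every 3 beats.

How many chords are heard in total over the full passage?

A: 16 bars × 2 beats = 32 beats; 8 beats/chord → 4 chords.
B: 12 bars × 2 beats = 24 beats; 3 beats/chord → 8 chords.
C: 20 bars × 2 beats = 40 beats; 8 beats/chord → 5 chords.
D: 18 bars × 2 beats = 36 beats; 1 beat/chord → 36 chords.
E: 21 bars × 2 beats = 42 beats; 3 beats/chord → 14 chords.
Total: 4 + 8 + 5 + 36 + 14 = 67.

67 chords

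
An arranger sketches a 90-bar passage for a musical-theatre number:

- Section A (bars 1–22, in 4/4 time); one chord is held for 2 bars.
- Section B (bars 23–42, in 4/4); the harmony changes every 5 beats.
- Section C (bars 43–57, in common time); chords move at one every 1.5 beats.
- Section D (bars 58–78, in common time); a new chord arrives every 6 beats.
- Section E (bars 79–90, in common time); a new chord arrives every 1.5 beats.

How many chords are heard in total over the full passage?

113 chords

A: 22 bars × 4 beats = 88 beats; 8 beats/chord → 11 chords.
B: 20 bars × 4 beats = 80 beats; 5 beats/chord → 16 chords.
C: 15 bars × 4 beats = 60 beats; 1.5 beats/chord → 40 chords.
D: 21 bars × 4 beats = 84 beats; 6 beats/chord → 14 chords.
E: 12 bars × 4 beats = 48 beats; 1.5 beats/chord → 32 chords.
Total: 11 + 16 + 40 + 14 + 32 = 113.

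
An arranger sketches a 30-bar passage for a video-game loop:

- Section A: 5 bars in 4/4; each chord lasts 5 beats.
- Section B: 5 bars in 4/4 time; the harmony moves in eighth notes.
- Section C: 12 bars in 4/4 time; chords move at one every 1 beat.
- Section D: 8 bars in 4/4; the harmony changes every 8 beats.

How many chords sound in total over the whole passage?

A has 20 beats and chords last 5 each, so 4 chords.
B has 20 beats and chords last 0.5 each, so 40 chords.
C has 48 beats and chords last 1 each, so 48 chords.
D has 32 beats and chords last 8 each, so 4 chords.
Total: 4 + 40 + 48 + 4 = 96.

96 chords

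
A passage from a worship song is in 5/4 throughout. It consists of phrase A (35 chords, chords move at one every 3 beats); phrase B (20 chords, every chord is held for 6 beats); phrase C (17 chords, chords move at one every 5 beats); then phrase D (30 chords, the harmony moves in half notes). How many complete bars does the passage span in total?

A: 35 × 3 = 105 beats = 21 bars.
B: 20 × 6 = 120 beats = 24 bars.
C: 17 × 5 = 85 beats = 17 bars.
D: 30 × 2 = 60 beats = 12 bars.
Total: 21 + 24 + 17 + 12 = 74 bars.

74 bars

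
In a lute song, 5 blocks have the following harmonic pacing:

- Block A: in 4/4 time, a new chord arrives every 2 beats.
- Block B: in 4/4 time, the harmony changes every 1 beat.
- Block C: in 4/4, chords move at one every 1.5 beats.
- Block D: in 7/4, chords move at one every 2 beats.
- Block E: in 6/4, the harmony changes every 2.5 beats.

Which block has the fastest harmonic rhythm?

Block B

A: each chord is 2 beats in 4/4, so 2 per bar.
B: each chord is 1 beat in 4/4, so 4 per bar.
C: each chord is 1.5 beats in 4/4, so 8/3 per bar.
D: each chord is 2 beats in 7/4, so 3.5 per bar.
E: each chord is 2.5 beats in 6/4, so 2.4 per bar.
Fastest is B at 4 chords/bar.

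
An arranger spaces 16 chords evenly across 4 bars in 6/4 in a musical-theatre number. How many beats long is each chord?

4 bars × 6 beats/bar = 24 beats total.
24 beats ÷ 16 chords = 1.5 beats per chord.
(That is a dotted quarter note.)

1.5 beats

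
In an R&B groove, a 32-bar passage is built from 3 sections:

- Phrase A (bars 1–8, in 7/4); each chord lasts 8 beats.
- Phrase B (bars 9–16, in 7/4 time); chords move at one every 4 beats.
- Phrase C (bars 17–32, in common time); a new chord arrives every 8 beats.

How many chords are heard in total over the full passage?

A: 8 bars × 7 beats = 56 beats; 8 beats/chord → 7 chords.
B: 8 bars × 7 beats = 56 beats; 4 beats/chord → 14 chords.
C: 16 bars × 4 beats = 64 beats; 8 beats/chord → 8 chords.
Total: 7 + 14 + 8 = 29.

29 chords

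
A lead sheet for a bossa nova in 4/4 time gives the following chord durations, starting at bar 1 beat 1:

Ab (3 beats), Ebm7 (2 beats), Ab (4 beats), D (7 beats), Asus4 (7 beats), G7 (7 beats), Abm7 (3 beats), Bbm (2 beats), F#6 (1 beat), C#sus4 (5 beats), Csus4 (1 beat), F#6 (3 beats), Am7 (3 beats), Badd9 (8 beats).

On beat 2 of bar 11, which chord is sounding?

Csus4

Beat 2 of bar 11 is beat (11−1)×4 + 2 = 42 overall.
Running totals: Ab ends at 3, Ebm7 ends at 5, Ab ends at 9, D ends at 16, Asus4 ends at 23, G7 ends at 30, Abm7 ends at 33, Bbm ends at 35, F#6 ends at 36, C#sus4 ends at 41, Csus4 ends at 42.
Beat 42 falls within Csus4.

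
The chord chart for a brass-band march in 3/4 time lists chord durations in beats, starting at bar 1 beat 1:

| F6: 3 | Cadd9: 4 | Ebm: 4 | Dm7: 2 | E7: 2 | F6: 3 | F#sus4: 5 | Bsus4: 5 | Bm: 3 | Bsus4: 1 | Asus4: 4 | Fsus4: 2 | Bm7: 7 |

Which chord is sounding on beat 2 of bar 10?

Beat 2 of bar 10 is beat (10−1)×3 + 2 = 29 overall.
Running totals: F6 ends at 3, Cadd9 ends at 7, Ebm ends at 11, Dm7 ends at 13, E7 ends at 15, F6 ends at 18, F#sus4 ends at 23, Bsus4 ends at 28, Bm ends at 31.
Beat 29 falls within Bm.

Bm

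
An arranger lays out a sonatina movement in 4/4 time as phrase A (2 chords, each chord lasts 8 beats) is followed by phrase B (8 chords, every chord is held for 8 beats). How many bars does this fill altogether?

20 bars

A: 2 × 8 = 16 beats = 4 bars.
B: 8 × 8 = 64 beats = 16 bars.
Total: 4 + 16 = 20 bars.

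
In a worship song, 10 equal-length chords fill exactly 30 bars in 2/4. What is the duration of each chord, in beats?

6 beats

30 bars × 2 beats/bar = 60 beats total.
60 beats ÷ 10 chords = 6 beats per chord.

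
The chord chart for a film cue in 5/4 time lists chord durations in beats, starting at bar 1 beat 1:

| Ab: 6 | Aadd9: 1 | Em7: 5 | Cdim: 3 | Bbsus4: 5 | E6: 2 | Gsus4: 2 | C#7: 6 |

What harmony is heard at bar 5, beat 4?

Beat 4 of bar 5 is beat (5−1)×5 + 4 = 24 overall.
Running totals: Ab ends at 6, Aadd9 ends at 7, Em7 ends at 12, Cdim ends at 15, Bbsus4 ends at 20, E6 ends at 22, Gsus4 ends at 24.
Beat 24 falls within Gsus4.

Gsus4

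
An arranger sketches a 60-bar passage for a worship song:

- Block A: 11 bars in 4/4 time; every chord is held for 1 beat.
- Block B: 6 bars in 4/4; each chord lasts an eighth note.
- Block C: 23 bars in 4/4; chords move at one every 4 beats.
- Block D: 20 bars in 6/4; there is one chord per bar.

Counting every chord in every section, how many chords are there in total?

A: 11·4 = 44 beats, 44/1 = 44 chords.
B: 6·4 = 24 beats, 24/0.5 = 48 chords.
C: 23·4 = 92 beats, 92/4 = 23 chords.
D: 20·6 = 120 beats, 120/6 = 20 chords.
Total: 44 + 48 + 23 + 20 = 135.

135 chords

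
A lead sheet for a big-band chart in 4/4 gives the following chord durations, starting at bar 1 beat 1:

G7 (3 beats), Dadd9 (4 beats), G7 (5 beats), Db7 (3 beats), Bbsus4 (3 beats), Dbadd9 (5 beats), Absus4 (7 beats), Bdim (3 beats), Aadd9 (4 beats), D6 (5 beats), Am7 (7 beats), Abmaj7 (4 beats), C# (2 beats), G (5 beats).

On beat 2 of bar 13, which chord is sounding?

Beat 2 of bar 13 is beat (13−1)×4 + 2 = 50 overall.
Running totals: G7 ends at 3, Dadd9 ends at 7, G7 ends at 12, Db7 ends at 15, Bbsus4 ends at 18, Dbadd9 ends at 23, Absus4 ends at 30, Bdim ends at 33, Aadd9 ends at 37, D6 ends at 42, Am7 ends at 49, Abmaj7 ends at 53.
Beat 50 falls within Abmaj7.

Abmaj7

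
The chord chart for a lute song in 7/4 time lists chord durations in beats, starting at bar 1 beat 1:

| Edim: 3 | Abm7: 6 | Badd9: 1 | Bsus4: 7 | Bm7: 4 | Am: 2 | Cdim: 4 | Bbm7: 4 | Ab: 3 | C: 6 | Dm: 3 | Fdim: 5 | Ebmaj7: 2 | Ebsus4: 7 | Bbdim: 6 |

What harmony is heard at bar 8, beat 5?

Ebsus4

Beat 5 of bar 8 is beat (8−1)×7 + 5 = 54 overall.
Running totals: Edim ends at 3, Abm7 ends at 9, Badd9 ends at 10, Bsus4 ends at 17, Bm7 ends at 21, Am ends at 23, Cdim ends at 27, Bbm7 ends at 31, Ab ends at 34, C ends at 40, Dm ends at 43, Fdim ends at 48, Ebmaj7 ends at 50, Ebsus4 ends at 57.
Beat 54 falls within Ebsus4.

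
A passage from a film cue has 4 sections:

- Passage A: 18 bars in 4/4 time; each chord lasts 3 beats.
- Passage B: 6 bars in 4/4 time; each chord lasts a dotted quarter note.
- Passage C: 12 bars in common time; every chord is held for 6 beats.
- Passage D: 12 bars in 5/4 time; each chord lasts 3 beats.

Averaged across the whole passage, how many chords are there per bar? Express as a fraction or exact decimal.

17/12 chords per bar

A: 18 × 4 = 72 beats ÷ 3 = 24 chords.
B: 6 × 4 = 24 beats ÷ 1.5 = 16 chords.
C: 12 × 4 = 48 beats ÷ 6 = 8 chords.
D: 12 × 5 = 60 beats ÷ 3 = 20 chords.
Overall: 68 chords over 48 bars → 68/48 = 17/12 chords per bar.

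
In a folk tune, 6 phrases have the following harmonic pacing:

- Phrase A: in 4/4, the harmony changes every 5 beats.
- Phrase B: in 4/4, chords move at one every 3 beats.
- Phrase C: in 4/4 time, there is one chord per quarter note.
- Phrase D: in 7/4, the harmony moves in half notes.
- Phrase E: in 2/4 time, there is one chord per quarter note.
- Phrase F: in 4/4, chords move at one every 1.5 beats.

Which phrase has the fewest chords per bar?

A: 4/5 = 0.8 chords/bar.
B: 4/3 = 4/3 chords/bar.
C: 4/1 = 4 chords/bar.
D: 7/2 = 3.5 chords/bar.
E: 2/1 = 2 chords/bar.
F: 4/1.5 = 8/3 chords/bar.
Slowest is A at 0.8 chords/bar.

Phrase A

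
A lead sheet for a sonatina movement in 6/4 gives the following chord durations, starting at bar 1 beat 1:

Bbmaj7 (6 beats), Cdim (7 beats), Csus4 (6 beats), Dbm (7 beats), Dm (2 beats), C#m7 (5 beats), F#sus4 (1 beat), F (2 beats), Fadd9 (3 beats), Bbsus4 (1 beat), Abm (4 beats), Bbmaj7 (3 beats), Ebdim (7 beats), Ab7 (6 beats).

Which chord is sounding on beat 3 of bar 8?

Bbmaj7

Beat 3 of bar 8 is beat (8−1)×6 + 3 = 45 overall.
Running totals: Bbmaj7 ends at 6, Cdim ends at 13, Csus4 ends at 19, Dbm ends at 26, Dm ends at 28, C#m7 ends at 33, F#sus4 ends at 34, F ends at 36, Fadd9 ends at 39, Bbsus4 ends at 40, Abm ends at 44, Bbmaj7 ends at 47.
Beat 45 falls within Bbmaj7.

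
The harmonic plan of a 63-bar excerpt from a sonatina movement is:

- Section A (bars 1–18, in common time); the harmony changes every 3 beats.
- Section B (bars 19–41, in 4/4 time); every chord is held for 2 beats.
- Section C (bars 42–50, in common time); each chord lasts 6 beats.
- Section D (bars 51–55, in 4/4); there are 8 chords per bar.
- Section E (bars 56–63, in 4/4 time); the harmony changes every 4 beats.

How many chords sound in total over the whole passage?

A: 18·4 = 72 beats, 72/3 = 24 chords.
B: 23·4 = 92 beats, 92/2 = 46 chords.
C: 9·4 = 36 beats, 36/6 = 6 chords.
D: 5·4 = 20 beats, 20/0.5 = 40 chords.
E: 8·4 = 32 beats, 32/4 = 8 chords.
Total: 24 + 46 + 6 + 40 + 8 = 124.

124 chords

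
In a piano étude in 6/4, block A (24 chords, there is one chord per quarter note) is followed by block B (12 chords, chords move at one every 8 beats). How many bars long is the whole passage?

20 bars

A: 24 × 1 = 24 beats = 4 bars.
B: 12 × 8 = 96 beats = 16 bars.
Total: 4 + 16 = 20 bars.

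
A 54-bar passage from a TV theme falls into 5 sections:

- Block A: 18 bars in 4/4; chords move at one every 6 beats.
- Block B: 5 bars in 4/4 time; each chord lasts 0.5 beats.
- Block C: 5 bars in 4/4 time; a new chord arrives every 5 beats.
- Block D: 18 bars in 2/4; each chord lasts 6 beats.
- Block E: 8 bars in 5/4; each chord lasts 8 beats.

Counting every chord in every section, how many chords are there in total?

A: 18·4 = 72 beats, 72/6 = 12 chords.
B: 5·4 = 20 beats, 20/0.5 = 40 chords.
C: 5·4 = 20 beats, 20/5 = 4 chords.
D: 18·2 = 36 beats, 36/6 = 6 chords.
E: 8·5 = 40 beats, 40/8 = 5 chords.
Total: 12 + 40 + 4 + 6 + 5 = 67.

67 chords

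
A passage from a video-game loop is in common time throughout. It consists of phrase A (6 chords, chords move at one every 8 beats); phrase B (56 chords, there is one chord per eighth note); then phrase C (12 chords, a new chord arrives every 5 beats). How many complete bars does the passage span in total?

A: 6 × 8 = 48 beats = 12 bars.
B: 56 × 0.5 = 28 beats = 7 bars.
C: 12 × 5 = 60 beats = 15 bars.
Total: 12 + 7 + 15 = 34 bars.

34 bars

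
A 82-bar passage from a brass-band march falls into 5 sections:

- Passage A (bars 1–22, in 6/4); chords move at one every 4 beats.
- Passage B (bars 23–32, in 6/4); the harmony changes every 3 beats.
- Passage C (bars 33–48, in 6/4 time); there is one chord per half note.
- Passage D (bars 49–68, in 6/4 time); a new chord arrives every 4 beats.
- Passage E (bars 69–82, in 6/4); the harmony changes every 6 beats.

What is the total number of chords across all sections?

145 chords

A has 132 beats and chords last 4 each, so 33 chords.
B has 60 beats and chords last 3 each, so 20 chords.
C has 96 beats and chords last 2 each, so 48 chords.
D has 120 beats and chords last 4 each, so 30 chords.
E has 84 beats and chords last 6 each, so 14 chords.
Total: 33 + 20 + 48 + 30 + 14 = 145.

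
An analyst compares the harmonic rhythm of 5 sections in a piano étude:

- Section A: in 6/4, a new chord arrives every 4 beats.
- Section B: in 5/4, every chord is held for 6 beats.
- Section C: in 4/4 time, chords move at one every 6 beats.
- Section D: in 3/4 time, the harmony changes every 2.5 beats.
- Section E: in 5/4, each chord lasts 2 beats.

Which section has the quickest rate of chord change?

A: 6/4 = 1.5 chords/bar.
B: 5/6 = 5/6 chords/bar.
C: 4/6 = 2/3 chords/bar.
D: 3/2.5 = 1.2 chords/bar.
E: 5/2 = 2.5 chords/bar.
Fastest is E at 2.5 chords/bar.

Section E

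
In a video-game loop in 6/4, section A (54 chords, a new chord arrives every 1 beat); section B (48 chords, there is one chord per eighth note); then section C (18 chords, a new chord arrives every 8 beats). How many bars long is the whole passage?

A: 54 × 1 = 54 beats = 9 bars.
B: 48 × 0.5 = 24 beats = 4 bars.
C: 18 × 8 = 144 beats = 24 bars.
Total: 9 + 4 + 24 = 37 bars.

37 bars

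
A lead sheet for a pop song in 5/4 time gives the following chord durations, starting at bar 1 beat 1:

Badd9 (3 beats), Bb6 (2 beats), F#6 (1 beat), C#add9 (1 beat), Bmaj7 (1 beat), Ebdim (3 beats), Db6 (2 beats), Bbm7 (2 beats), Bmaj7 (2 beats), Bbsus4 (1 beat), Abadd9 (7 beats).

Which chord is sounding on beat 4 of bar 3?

Beat 4 of bar 3 is beat (3−1)×5 + 4 = 14 overall.
Running totals: Badd9 ends at 3, Bb6 ends at 5, F#6 ends at 6, C#add9 ends at 7, Bmaj7 ends at 8, Ebdim ends at 11, Db6 ends at 13, Bbm7 ends at 15.
Beat 14 falls within Bbm7.

Bbm7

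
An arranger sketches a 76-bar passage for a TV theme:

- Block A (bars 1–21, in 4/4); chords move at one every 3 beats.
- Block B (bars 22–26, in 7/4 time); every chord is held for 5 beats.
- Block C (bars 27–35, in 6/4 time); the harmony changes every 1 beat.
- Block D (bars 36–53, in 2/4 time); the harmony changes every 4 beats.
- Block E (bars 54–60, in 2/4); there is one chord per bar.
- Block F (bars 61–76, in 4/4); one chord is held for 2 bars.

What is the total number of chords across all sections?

113 chords

A: 21·4 = 84 beats, 84/3 = 28 chords.
B: 5·7 = 35 beats, 35/5 = 7 chords.
C: 9·6 = 54 beats, 54/1 = 54 chords.
D: 18·2 = 36 beats, 36/4 = 9 chords.
E: 7·2 = 14 beats, 14/2 = 7 chords.
F: 16·4 = 64 beats, 64/8 = 8 chords.
Total: 28 + 7 + 54 + 9 + 7 + 8 = 113.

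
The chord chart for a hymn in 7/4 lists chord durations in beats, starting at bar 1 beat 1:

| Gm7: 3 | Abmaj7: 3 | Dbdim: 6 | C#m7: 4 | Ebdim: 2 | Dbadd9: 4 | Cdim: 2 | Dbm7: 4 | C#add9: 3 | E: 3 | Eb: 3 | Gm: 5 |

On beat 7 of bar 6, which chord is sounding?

Gm

Beat 7 of bar 6 is beat (6−1)×7 + 7 = 42 overall.
Running totals: Gm7 ends at 3, Abmaj7 ends at 6, Dbdim ends at 12, C#m7 ends at 16, Ebdim ends at 18, Dbadd9 ends at 22, Cdim ends at 24, Dbm7 ends at 28, C#add9 ends at 31, E ends at 34, Eb ends at 37, Gm ends at 42.
Beat 42 falls within Gm.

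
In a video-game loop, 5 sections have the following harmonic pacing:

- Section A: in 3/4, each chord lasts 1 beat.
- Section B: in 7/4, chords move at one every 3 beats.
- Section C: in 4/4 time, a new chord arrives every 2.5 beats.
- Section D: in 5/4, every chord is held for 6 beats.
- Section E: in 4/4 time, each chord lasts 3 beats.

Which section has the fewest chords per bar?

A: 3/1 = 3 chords/bar.
B: 7/3 = 7/3 chords/bar.
C: 4/2.5 = 1.6 chords/bar.
D: 5/6 = 5/6 chords/bar.
E: 4/3 = 4/3 chords/bar.
Slowest is D at 5/6 chords/bar.

Section D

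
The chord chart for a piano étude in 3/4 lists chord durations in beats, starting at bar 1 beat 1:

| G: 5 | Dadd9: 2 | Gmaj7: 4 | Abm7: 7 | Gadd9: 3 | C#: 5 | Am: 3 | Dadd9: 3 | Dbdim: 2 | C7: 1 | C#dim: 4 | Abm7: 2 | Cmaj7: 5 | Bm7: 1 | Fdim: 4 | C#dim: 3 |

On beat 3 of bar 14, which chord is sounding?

Beat 3 of bar 14 is beat (14−1)×3 + 3 = 42 overall.
Running totals: G ends at 5, Dadd9 ends at 7, Gmaj7 ends at 11, Abm7 ends at 18, Gadd9 ends at 21, C# ends at 26, Am ends at 29, Dadd9 ends at 32, Dbdim ends at 34, C7 ends at 35, C#dim ends at 39, Abm7 ends at 41, Cmaj7 ends at 46.
Beat 42 falls within Cmaj7.

Cmaj7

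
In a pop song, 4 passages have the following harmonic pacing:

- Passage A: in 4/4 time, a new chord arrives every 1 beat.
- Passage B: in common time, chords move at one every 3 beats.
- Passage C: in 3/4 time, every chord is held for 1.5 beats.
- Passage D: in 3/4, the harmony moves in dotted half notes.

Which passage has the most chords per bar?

A: 4/1 = 4 chords/bar.
B: 4/3 = 4/3 chords/bar.
C: 3/1.5 = 2 chords/bar.
D: 3/3 = 1 chord/bar.
Fastest is A at 4 chords/bar.

Passage A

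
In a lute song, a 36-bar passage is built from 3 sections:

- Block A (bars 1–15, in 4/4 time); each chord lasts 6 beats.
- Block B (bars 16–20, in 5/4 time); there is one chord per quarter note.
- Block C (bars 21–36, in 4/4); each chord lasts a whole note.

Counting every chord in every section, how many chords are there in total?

51 chords

A has 60 beats and chords last 6 each, so 10 chords.
B has 25 beats and chords last 1 each, so 25 chords.
C has 64 beats and chords last 4 each, so 16 chords.
Total: 10 + 25 + 16 = 51.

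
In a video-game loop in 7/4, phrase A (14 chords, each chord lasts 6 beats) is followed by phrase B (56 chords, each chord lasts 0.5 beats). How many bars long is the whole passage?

16 bars

A: 14 × 6 = 84 beats = 12 bars.
B: 56 × 0.5 = 28 beats = 4 bars.
Total: 12 + 4 = 16 bars.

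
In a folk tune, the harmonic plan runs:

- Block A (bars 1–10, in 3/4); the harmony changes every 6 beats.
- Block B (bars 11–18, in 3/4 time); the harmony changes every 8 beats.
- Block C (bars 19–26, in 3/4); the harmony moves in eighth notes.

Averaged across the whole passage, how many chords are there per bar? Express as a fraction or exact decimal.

28/13 chords per bar

A: 10 × 3 = 30 beats ÷ 6 = 5 chords.
B: 8 × 3 = 24 beats ÷ 8 = 3 chords.
C: 8 × 3 = 24 beats ÷ 0.5 = 48 chords.
Overall: 56 chords over 26 bars → 56/26 = 28/13 chords per bar.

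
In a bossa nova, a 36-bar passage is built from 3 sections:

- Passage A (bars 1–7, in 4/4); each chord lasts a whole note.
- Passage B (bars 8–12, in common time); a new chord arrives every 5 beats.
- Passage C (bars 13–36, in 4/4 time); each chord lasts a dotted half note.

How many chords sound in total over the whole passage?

43 chords

A: 7·4 = 28 beats, 28/4 = 7 chords.
B: 5·4 = 20 beats, 20/5 = 4 chords.
C: 24·4 = 96 beats, 96/3 = 32 chords.
Total: 7 + 4 + 32 = 43.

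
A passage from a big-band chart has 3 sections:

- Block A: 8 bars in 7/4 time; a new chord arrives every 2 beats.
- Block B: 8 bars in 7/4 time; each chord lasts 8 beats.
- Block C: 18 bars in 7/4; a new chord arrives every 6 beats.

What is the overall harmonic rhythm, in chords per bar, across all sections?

A: 8 × 7 = 56 beats ÷ 2 = 28 chords.
B: 8 × 7 = 56 beats ÷ 8 = 7 chords.
C: 18 × 7 = 126 beats ÷ 6 = 21 chords.
Overall: 56 chords over 34 bars → 56/34 = 28/17 chords per bar.

28/17 chords per bar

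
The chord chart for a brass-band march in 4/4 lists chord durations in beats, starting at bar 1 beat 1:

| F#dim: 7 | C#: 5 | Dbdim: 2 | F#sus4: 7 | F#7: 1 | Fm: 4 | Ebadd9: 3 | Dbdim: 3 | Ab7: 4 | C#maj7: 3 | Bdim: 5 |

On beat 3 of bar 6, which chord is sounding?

Beat 3 of bar 6 is beat (6−1)×4 + 3 = 23 overall.
Running totals: F#dim ends at 7, C# ends at 12, Dbdim ends at 14, F#sus4 ends at 21, F#7 ends at 22, Fm ends at 26.
Beat 23 falls within Fm.

Fm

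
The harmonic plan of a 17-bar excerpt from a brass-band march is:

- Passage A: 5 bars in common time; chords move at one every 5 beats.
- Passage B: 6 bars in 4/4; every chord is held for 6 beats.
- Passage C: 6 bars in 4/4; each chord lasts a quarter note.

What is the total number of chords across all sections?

A: 5·4 = 20 beats, 20/5 = 4 chords.
B: 6·4 = 24 beats, 24/6 = 4 chords.
C: 6·4 = 24 beats, 24/1 = 24 chords.
Total: 4 + 4 + 24 = 32.

32 chords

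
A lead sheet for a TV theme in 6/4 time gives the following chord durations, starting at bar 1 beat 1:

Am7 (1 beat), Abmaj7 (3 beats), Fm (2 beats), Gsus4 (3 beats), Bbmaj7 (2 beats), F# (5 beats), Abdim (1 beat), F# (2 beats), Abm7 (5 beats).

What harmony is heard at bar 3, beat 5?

Beat 5 of bar 3 is beat (3−1)×6 + 5 = 17 overall.
Running totals: Am7 ends at 1, Abmaj7 ends at 4, Fm ends at 6, Gsus4 ends at 9, Bbmaj7 ends at 11, F# ends at 16, Abdim ends at 17.
Beat 17 falls within Abdim.

Abdim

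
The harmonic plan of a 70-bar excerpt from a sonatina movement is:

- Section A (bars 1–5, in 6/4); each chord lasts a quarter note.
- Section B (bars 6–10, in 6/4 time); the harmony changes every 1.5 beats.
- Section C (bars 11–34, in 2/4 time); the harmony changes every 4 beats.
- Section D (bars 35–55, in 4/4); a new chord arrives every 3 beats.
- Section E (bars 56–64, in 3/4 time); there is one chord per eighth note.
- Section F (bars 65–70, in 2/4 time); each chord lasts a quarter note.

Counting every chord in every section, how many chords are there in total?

156 chords

A: 5·6 = 30 beats, 30/1 = 30 chords.
B: 5·6 = 30 beats, 30/1.5 = 20 chords.
C: 24·2 = 48 beats, 48/4 = 12 chords.
D: 21·4 = 84 beats, 84/3 = 28 chords.
E: 9·3 = 27 beats, 27/0.5 = 54 chords.
F: 6·2 = 12 beats, 12/1 = 12 chords.
Total: 30 + 20 + 12 + 28 + 54 + 12 = 156.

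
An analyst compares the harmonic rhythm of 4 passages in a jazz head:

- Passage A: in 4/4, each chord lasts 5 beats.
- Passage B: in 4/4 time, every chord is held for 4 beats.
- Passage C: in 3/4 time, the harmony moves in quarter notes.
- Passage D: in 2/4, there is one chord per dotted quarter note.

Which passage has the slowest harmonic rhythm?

A: each chord is 5 beats in 4/4, so 0.8 per bar.
B: each chord is 4 beats in 4/4, so 1 per bar.
C: each chord is 1 beat in 3/4, so 3 per bar.
D: each chord is 1.5 beats in 2/4, so 4/3 per bar.
Slowest is A at 0.8 chords/bar.

Passage A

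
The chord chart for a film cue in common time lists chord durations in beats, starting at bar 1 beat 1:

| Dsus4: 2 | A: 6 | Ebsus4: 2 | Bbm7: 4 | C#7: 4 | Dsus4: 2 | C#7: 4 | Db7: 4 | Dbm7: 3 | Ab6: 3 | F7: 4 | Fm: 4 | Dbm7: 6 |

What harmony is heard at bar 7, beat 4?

Beat 4 of bar 7 is beat (7−1)×4 + 4 = 28 overall.
Running totals: Dsus4 ends at 2, A ends at 8, Ebsus4 ends at 10, Bbm7 ends at 14, C#7 ends at 18, Dsus4 ends at 20, C#7 ends at 24, Db7 ends at 28.
Beat 28 falls within Db7.

Db7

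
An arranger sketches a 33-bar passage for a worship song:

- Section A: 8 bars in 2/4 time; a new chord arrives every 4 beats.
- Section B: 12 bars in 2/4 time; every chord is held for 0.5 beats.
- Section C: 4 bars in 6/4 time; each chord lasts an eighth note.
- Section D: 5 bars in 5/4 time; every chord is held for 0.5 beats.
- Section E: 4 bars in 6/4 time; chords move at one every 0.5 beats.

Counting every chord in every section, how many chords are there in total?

198 chords

A: 8·2 = 16 beats, 16/4 = 4 chords.
B: 12·2 = 24 beats, 24/0.5 = 48 chords.
C: 4·6 = 24 beats, 24/0.5 = 48 chords.
D: 5·5 = 25 beats, 25/0.5 = 50 chords.
E: 4·6 = 24 beats, 24/0.5 = 48 chords.
Total: 4 + 48 + 48 + 50 + 48 = 198.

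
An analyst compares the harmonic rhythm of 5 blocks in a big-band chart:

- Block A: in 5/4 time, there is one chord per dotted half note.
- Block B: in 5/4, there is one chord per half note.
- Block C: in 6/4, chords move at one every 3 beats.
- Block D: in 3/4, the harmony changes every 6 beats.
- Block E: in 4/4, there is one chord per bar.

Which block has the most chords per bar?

Block B

A: 5 beats/bar ÷ 3 beats/chord = 5/3 chords/bar.
B: 5 beats/bar ÷ 2 beats/chord = 2.5 chords/bar.
C: 6 beats/bar ÷ 3 beats/chord = 2 chords/bar.
D: 3 beats/bar ÷ 6 beats/chord = 0.5 chords/bar.
E: 4 beats/bar ÷ 4 beats/chord = 1 chord/bar.
Fastest is B at 2.5 chords/bar.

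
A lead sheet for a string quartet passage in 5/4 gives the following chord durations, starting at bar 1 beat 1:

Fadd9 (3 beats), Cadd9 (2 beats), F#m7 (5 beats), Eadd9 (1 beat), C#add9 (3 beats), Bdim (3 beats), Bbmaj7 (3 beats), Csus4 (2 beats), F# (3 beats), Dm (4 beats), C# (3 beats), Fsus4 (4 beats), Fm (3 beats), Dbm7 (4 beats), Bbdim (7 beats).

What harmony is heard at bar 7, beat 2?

C#

Beat 2 of bar 7 is beat (7−1)×5 + 2 = 32 overall.
Running totals: Fadd9 ends at 3, Cadd9 ends at 5, F#m7 ends at 10, Eadd9 ends at 11, C#add9 ends at 14, Bdim ends at 17, Bbmaj7 ends at 20, Csus4 ends at 22, F# ends at 25, Dm ends at 29, C# ends at 32.
Beat 32 falls within C#.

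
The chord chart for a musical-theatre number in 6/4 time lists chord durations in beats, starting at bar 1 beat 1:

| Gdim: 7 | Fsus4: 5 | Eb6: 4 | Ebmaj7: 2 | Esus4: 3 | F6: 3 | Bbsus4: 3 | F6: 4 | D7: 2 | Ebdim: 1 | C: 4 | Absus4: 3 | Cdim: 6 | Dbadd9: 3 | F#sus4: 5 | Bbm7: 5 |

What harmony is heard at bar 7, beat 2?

Beat 2 of bar 7 is beat (7−1)×6 + 2 = 38 overall.
Running totals: Gdim ends at 7, Fsus4 ends at 12, Eb6 ends at 16, Ebmaj7 ends at 18, Esus4 ends at 21, F6 ends at 24, Bbsus4 ends at 27, F6 ends at 31, D7 ends at 33, Ebdim ends at 34, C ends at 38.
Beat 38 falls within C.

C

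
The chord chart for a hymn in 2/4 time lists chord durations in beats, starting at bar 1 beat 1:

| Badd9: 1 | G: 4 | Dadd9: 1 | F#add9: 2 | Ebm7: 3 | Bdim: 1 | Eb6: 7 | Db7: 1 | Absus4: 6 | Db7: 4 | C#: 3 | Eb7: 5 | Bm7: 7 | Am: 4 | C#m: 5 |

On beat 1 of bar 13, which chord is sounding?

Beat 1 of bar 13 is beat (13−1)×2 + 1 = 25 overall.
Running totals: Badd9 ends at 1, G ends at 5, Dadd9 ends at 6, F#add9 ends at 8, Ebm7 ends at 11, Bdim ends at 12, Eb6 ends at 19, Db7 ends at 20, Absus4 ends at 26.
Beat 25 falls within Absus4.

Absus4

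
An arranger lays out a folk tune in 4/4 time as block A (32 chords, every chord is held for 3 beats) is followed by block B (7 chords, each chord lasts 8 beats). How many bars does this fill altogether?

A: 32 × 3 = 96 beats = 24 bars.
B: 7 × 8 = 56 beats = 14 bars.
Total: 24 + 14 = 38 bars.

38 bars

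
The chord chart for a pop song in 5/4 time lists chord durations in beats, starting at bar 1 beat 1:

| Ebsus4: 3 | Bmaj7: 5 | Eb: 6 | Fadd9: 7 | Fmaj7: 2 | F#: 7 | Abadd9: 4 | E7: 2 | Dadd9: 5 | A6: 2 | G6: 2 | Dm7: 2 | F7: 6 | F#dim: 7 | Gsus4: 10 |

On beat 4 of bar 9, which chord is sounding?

Beat 4 of bar 9 is beat (9−1)×5 + 4 = 44 overall.
Running totals: Ebsus4 ends at 3, Bmaj7 ends at 8, Eb ends at 14, Fadd9 ends at 21, Fmaj7 ends at 23, F# ends at 30, Abadd9 ends at 34, E7 ends at 36, Dadd9 ends at 41, A6 ends at 43, G6 ends at 45.
Beat 44 falls within G6.

G6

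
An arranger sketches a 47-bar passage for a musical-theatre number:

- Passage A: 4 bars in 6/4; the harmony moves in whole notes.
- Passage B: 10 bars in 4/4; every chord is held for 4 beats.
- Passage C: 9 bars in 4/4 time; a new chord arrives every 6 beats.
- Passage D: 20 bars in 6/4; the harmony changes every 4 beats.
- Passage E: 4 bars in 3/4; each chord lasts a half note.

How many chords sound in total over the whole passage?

58 chords

A: 4 bars × 6 beats = 24 beats; 4 beats/chord → 6 chords.
B: 10 bars × 4 beats = 40 beats; 4 beats/chord → 10 chords.
C: 9 bars × 4 beats = 36 beats; 6 beats/chord → 6 chords.
D: 20 bars × 6 beats = 120 beats; 4 beats/chord → 30 chords.
E: 4 bars × 3 beats = 12 beats; 2 beats/chord → 6 chords.
Total: 6 + 10 + 6 + 30 + 6 = 58.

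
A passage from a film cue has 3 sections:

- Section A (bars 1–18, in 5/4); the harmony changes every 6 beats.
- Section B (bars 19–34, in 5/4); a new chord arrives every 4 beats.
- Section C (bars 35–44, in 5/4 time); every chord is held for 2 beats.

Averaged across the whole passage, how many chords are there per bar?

A: 18 × 5 = 90 beats ÷ 6 = 15 chords.
B: 16 × 5 = 80 beats ÷ 4 = 20 chords.
C: 10 × 5 = 50 beats ÷ 2 = 25 chords.
Overall: 60 chords over 44 bars → 60/44 = 15/11 chords per bar.

15/11 chords per bar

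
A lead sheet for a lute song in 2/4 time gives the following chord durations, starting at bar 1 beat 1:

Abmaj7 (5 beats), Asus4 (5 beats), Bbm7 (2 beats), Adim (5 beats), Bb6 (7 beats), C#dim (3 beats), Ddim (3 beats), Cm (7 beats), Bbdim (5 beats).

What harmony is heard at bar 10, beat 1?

Bb6

Beat 1 of bar 10 is beat (10−1)×2 + 1 = 19 overall.
Running totals: Abmaj7 ends at 5, Asus4 ends at 10, Bbm7 ends at 12, Adim ends at 17, Bb6 ends at 24.
Beat 19 falls within Bb6.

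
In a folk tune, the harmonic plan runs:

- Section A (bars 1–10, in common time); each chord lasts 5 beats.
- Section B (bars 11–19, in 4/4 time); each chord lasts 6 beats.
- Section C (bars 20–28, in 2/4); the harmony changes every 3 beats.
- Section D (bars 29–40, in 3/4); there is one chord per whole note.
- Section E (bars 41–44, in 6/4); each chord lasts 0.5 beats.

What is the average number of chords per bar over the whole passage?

A: 10 bars of 4 beats is 40 beats; at 5 beats each that's 8 chords.
B: 9 bars of 4 beats is 36 beats; at 6 beats each that's 6 chords.
C: 9 bars of 2 beats is 18 beats; at 3 beats each that's 6 chords.
D: 12 bars of 3 beats is 36 beats; at 4 beats each that's 9 chords.
E: 4 bars of 6 beats is 24 beats; at 0.5 beats each that's 48 chords.
Overall: 77 chords over 44 bars → 77/44 = 1.75 chords per bar.

1.75 chords per bar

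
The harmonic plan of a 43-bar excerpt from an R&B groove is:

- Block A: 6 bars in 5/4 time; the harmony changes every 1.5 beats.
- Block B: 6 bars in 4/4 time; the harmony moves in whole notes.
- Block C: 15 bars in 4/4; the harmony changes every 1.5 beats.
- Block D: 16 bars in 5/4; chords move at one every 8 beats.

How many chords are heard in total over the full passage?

A: 6 bars × 5 beats = 30 beats; 1.5 beats/chord → 20 chords.
B: 6 bars × 4 beats = 24 beats; 4 beats/chord → 6 chords.
C: 15 bars × 4 beats = 60 beats; 1.5 beats/chord → 40 chords.
D: 16 bars × 5 beats = 80 beats; 8 beats/chord → 10 chords.
Total: 20 + 6 + 40 + 10 = 76.

76 chords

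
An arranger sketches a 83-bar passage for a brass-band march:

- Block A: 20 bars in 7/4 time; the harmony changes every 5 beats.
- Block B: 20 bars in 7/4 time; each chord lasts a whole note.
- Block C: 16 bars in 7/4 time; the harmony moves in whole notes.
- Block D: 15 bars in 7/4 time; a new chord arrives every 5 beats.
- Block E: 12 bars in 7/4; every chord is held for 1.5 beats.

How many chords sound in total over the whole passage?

A has 140 beats and chords last 5 each, so 28 chords.
B has 140 beats and chords last 4 each, so 35 chords.
C has 112 beats and chords last 4 each, so 28 chords.
D has 105 beats and chords last 5 each, so 21 chords.
E has 84 beats and chords last 1.5 each, so 56 chords.
Total: 28 + 35 + 28 + 21 + 56 = 168.

168 chords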